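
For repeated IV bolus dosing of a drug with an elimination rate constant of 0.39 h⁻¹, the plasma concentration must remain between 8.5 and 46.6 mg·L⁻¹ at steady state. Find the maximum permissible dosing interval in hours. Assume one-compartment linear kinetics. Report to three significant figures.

Between IV bolus doses, concentration decays as C = C₀·e^(−kτ), so C_peak/C_trough = e^(kτ).
τ_max = ln(C_peak/C_trough) / k = ln(46.6/8.5) / 0.3900 = 1.702 / 0.3900 = 4.364 h

4.36 h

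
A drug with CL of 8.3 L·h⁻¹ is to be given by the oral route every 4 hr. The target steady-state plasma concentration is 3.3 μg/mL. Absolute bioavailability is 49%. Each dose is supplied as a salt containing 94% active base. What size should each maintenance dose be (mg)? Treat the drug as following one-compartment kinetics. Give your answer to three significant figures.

238 mg

D = CL × Css × τ / F / S = 8.300 × 3.3 × 4 / 0.49 / 0.94 = 237.9 mg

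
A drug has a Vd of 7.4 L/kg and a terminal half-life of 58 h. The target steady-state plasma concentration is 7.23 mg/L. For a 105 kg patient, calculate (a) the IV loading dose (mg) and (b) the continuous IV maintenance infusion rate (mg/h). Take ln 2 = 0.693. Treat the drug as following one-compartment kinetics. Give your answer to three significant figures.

Total Vd = 7.4 × 105 = 777.0 L
LD = Vd × C = 777.0 × 7.23 = 5618 mg
CL = 0.693 × Vd / t½ = 0.693 × 777.0 / 58 = 9.284 L/h
Infusion rate = CL × Css = 9.284 × 7.23 = 67.12 mg/h

(a) 5620 mg; (b) 67.1 mg/h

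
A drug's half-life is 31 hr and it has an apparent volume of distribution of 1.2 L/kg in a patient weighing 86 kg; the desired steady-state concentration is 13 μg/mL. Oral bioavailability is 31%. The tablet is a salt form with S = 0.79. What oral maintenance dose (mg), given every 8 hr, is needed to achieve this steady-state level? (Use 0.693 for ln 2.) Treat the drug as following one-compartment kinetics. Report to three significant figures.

980 mg

Total Vd = 1.2 × 86 = 103.2 L
k = 0.693/31 = 0.02235 h⁻¹, so CL = k·Vd = 0.02235 × 103.2 = 2.307 L/h
D = CL × Css × τ / F / S = 2.307 × 13 × 8 / 0.31 / 0.79 = 979.7 mg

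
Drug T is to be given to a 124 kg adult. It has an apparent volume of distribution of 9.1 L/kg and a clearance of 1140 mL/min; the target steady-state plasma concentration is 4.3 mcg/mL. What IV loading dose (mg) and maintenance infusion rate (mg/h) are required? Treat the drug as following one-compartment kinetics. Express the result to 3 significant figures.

(a) 4850 mg; (b) 294 mg/h

Total Vd = 9.1 × 124 = 1128 L
Loading: fill Vd to C_target → 1128 L × 4.3 mg/L = 4850 mg
Convert clearance: 1140 mL/min × 60 min/h ÷ 1000 mL/L = 68.40 L/h
Maintenance infusion rate = CL × Css = 68.40 × 4.3 = 294.1 mg/h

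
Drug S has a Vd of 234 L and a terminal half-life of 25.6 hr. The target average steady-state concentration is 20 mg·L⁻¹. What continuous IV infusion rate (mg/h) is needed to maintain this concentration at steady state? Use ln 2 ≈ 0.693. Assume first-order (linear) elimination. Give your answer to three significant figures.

CL = 0.693 × Vd / t½ = 0.693 × 234.0 / 25.6 = 6.334 L/h
Infusion rate = CL × Css = 6.334 × 20 = 126.7 mg/h

127 mg/h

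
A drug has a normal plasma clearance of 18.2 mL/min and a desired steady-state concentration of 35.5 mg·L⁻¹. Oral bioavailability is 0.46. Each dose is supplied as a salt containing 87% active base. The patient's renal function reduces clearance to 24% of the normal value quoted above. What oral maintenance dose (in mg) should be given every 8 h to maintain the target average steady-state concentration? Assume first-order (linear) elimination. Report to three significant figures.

Convert clearance: 18.2 mL/min × 60 min/h ÷ 1000 mL/L = 1.092 L/h
Patient clearance = 0.24 × 1.092 = 0.2621 L/h
D = CL × Css × τ / F / S = 0.2621 × 35.5 × 8 / 0.46 / 0.87 = 186.0 mg

186 mg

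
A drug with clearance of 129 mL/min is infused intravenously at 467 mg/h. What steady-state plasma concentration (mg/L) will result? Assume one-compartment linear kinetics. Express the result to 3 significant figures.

Convert clearance: 129 mL/min × 60 min/h ÷ 1000 mL/L = 7.740 L/h
Css = rate / CL = 467 / 7.740 = 60.34 mg/L

60.3 mg/L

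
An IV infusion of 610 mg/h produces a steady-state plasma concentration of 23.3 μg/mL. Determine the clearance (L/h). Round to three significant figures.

26.2 L/h

At steady state, infusion rate = CL × Css, so CL = rate / Css.
CL = 610 / 23.3 = 26.18 L/h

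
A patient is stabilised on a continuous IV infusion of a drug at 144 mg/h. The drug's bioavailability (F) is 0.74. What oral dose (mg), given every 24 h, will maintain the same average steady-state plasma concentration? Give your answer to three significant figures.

To maintain the same Css, the systemic dosing rate must be unchanged: F·D/τ = infusion rate.
D = rate × τ / F = 144 × 24 / 0.74 = 4670 mg

4670 mg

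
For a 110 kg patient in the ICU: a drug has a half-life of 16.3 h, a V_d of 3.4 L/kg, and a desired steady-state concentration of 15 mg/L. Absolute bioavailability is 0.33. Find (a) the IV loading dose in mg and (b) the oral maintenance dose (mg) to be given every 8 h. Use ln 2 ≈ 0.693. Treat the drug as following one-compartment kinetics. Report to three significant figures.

Total Vd = 3.4 × 110 = 374.0 L
LD = Vd × C = 374.0 × 15 = 5610 mg
CL = 0.693 × Vd / t½ = 0.693 × 374.0 / 16.3 = 15.90 L/h
D = CL × Css × τ / F = 15.90 × 15 × 8 / 0.33 = 5782 mg

(a) 5610 mg; (b) 5780 mg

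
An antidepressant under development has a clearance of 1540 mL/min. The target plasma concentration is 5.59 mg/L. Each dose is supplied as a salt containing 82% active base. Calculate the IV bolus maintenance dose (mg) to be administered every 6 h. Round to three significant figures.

CL = 1540 mL/min = 1540 × 0.06 = 92.40 L/h
D = CL × Css × τ / S = 92.40 × 5.59 × 6 / 0.82 = 3779 mg

3780 mg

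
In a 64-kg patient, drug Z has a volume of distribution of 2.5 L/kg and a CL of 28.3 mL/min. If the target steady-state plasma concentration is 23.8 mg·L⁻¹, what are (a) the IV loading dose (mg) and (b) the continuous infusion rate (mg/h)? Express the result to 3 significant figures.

(a) 3810 mg; (b) 40.4 mg/h

Vd(total) = 64 kg × 2.5 L/kg = 160.0 L
Loading: fill Vd to C_target → 160.0 L × 23.8 mg/L = 3808 mg
CL = 28.3 mL/min × 60/1000 = 1.698 L/h
Maintenance: replace elimination → rate = CL × Css = 1.698 × 23.8 = 40.41 mg/h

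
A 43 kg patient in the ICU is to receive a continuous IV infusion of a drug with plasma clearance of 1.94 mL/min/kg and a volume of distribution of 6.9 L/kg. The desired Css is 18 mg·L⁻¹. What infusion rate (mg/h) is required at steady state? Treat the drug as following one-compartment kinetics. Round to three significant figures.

90.1 mg/h

CL = 1.94 mL/min/kg × 43 kg = 83.42 mL/min = 83.42 × 60/1000 = 5.005 L/h
Infusion rate = CL · Css = 5.005 L/h × 18 mg/L = 90.09 mg/h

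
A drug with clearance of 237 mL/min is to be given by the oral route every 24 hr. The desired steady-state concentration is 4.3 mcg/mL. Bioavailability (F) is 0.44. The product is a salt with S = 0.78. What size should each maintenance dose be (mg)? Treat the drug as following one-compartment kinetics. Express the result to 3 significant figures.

4280 mg

CL = 237 mL/min × 60/1000 = 14.22 L/h
D = CL × Css × τ / F / S = 14.22 × 4.3 × 24 / 0.44 / 0.78 = 4276 mg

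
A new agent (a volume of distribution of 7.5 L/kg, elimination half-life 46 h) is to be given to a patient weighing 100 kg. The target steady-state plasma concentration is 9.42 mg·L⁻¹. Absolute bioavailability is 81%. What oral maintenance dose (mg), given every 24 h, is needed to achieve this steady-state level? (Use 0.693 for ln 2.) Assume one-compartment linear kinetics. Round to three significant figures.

Vd = 7.5 L/kg × 100 kg = 750.0 L
CL = 0.693 × Vd / t½ = 0.693 × 750.0 / 46 = 11.30 L/h
D = CL × Css × τ / F = 11.30 × 9.42 × 24 / 0.81 = 3154 mg

3150 mg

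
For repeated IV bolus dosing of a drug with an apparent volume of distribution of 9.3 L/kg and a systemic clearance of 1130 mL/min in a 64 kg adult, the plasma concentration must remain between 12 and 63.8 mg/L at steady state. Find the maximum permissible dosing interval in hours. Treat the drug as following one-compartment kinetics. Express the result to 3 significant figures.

Total Vd = 9.3 × 64 = 595.2 L
Convert clearance: 1130 mL/min × 60 min/h ÷ 1000 mL/L = 67.80 L/h
k = CL / Vd = 67.80 / 595.2 = 0.1139 h⁻¹
Between IV bolus doses, concentration decays as C = C₀·e^(−kτ), so C_peak/C_trough = e^(kτ).
τ_max = ln(C_peak/C_trough) / k = ln(63.8/12) / 0.1139 = 1.671 / 0.1139 = 14.67 h

14.7 h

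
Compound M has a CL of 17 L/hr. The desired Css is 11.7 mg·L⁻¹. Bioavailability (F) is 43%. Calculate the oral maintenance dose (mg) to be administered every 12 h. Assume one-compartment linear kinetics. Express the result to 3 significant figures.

5550 mg

D = CL × Css × τ / F = 17.00 × 11.7 × 12 / 0.43 = 5551 mg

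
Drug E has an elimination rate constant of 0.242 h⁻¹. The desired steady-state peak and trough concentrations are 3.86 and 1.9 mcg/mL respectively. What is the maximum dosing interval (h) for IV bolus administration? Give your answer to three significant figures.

Between IV bolus doses, concentration decays as C = C₀·e^(−kτ), so C_peak/C_trough = e^(kτ).
τ_max = ln(C_peak/C_trough) / k = ln(3.86/1.9) / 0.2420 = 0.7088 / 0.2420 = 2.929 h

2.93 h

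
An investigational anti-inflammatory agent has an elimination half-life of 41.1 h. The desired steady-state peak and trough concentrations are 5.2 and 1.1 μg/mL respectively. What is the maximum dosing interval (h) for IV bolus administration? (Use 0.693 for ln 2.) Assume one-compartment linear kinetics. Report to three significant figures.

92.1 h

k = 0.693 / t½ = 0.693 / 41.1 = 0.01686 h⁻¹
Between IV bolus doses, concentration decays as C = C₀·e^(−kτ), so C_peak/C_trough = e^(kτ).
τ_max = ln(C_peak/C_trough) / k = ln(5.2/1.1) / 0.01686 = 1.553 / 0.01686 = 92.11 h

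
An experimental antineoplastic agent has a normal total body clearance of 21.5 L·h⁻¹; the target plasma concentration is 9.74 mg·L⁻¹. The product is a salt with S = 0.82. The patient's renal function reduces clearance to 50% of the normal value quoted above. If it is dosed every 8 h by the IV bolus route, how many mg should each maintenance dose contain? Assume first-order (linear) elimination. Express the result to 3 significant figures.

1020 mg

Patient clearance = 0.5 × 21.50 = 10.75 L/h
D = CL × Css × τ / S = 10.75 × 9.74 × 8 / 0.82 = 1022 mg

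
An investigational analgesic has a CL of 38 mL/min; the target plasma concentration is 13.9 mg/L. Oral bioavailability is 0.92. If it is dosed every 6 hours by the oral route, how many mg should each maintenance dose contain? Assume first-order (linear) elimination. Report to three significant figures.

207 mg

CL = 38 mL/min = 38 × 0.06 = 2.280 L/h
At steady state, dose per interval replaces the amount cleared in that interval: F·D/τ = CL·Css.
D = CL × Css × τ / F = 2.280 × 13.9 × 6 / 0.92 = 206.7 mg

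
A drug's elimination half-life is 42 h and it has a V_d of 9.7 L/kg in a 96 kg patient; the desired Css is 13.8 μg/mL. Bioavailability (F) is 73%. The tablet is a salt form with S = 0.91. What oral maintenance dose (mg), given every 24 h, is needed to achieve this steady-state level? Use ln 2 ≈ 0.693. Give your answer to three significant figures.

7660 mg

Vd = 9.7 L/kg × 96 kg = 931.2 L
CL = 0.693 × Vd / t½ = 0.693 × 931.2 / 42 = 15.36 L/h
D = CL × Css × τ / F / S = 15.36 × 13.8 × 24 / 0.73 / 0.91 = 7658 mg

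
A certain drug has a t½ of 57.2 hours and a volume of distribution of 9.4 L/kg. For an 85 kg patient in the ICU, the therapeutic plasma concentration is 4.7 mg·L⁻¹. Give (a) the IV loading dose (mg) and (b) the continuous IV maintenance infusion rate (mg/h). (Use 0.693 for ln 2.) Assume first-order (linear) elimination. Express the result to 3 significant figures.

(a) 3760 mg; (b) 45.5 mg/h

Total Vd = 9.4 × 85 = 799.0 L
LD = Vd × C = 799.0 × 4.7 = 3755 mg
CL = 0.693 × Vd / t½ = 0.693 × 799.0 / 57.2 = 9.680 L/h
Infusion rate = CL × Css = 9.680 × 4.7 = 45.50 mg/h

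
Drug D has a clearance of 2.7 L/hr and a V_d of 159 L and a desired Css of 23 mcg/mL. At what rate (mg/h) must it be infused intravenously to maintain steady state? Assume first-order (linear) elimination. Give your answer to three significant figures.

62.1 mg/h

Rate = CL × Css = 2.700 × 23 = 62.10 mg/h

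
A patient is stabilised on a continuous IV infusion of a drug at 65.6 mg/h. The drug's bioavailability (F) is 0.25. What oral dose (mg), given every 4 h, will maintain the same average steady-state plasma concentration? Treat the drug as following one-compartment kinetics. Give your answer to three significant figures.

To maintain the same Css, the systemic dosing rate must be unchanged: F·D/τ = infusion rate.
D = rate × τ / F = 65.6 × 4 / 0.25 = 1050 mg

1050 mg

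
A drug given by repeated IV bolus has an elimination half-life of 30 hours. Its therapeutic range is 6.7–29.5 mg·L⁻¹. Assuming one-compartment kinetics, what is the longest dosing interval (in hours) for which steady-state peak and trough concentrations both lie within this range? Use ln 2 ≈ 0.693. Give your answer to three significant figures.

64.2 h

k = 0.693 / t½ = 0.693 / 30 = 0.02310 h⁻¹
Between IV bolus doses, concentration decays as C = C₀·e^(−kτ), so C_peak/C_trough = e^(kτ).
τ_max = ln(C_peak/C_trough) / k = ln(29.5/6.7) / 0.02310 = 1.482 / 0.02310 = 64.16 h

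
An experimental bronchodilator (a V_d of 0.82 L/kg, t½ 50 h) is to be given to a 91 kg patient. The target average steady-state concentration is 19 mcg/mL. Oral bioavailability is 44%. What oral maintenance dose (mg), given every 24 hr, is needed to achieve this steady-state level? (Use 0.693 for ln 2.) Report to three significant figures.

1070 mg

Vd(total) = 91 kg × 0.82 L/kg = 74.62 L
k = 0.693/50 = 0.01386 h⁻¹, so CL = k·Vd = 0.01386 × 74.62 = 1.034 L/h
D = CL × Css × τ / F = 1.034 × 19 × 24 / 0.44 = 1072 mg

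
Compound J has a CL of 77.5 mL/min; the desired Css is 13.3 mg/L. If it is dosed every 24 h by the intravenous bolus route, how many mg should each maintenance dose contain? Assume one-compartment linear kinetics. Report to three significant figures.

CL = 77.5 mL/min × 60/1000 = 4.650 L/h
At steady state, dose per interval replaces the amount cleared in that interval: D/τ = CL·Css.
D = CL × Css × τ = 4.650 × 13.3 × 24 = 1484 mg

1480 mg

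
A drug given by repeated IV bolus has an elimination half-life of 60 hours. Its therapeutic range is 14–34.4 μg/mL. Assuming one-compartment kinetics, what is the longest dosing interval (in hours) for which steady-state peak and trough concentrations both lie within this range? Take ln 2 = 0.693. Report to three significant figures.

77.8 h

k = 0.693 / t½ = 0.693 / 60 = 0.01155 h⁻¹
Between IV bolus doses, concentration decays as C = C₀·e^(−kτ), so C_peak/C_trough = e^(kτ).
τ_max = ln(C_peak/C_trough) / k = ln(34.4/14) / 0.01155 = 0.8990 / 0.01155 = 77.84 h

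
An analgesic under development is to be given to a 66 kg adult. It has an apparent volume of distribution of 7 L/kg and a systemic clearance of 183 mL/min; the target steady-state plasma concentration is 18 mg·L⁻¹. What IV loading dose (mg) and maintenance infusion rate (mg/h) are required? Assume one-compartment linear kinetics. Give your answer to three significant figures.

Vd = 7 L/kg × 66 kg = 462.0 L
Loading: fill Vd to C_target → 462.0 L × 18 mg/L = 8316 mg
Convert clearance: 183 mL/min × 60 min/h ÷ 1000 mL/L = 10.98 L/h
Maintenance: replace elimination → rate = CL × Css = 10.98 × 18 = 197.6 mg/h

(a) 8320 mg; (b) 198 mg/h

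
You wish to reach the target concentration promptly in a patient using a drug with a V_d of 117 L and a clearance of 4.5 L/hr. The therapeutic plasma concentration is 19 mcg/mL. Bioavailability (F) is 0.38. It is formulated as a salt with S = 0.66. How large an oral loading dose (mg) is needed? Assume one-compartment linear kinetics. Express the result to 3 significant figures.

Loading dose depends on Vd (not clearance): it fills the distribution volume.
LD = Vd × C / F / S = 117.0 × 19.00 / 0.38 / 0.66 = 8864 mg

8860 mg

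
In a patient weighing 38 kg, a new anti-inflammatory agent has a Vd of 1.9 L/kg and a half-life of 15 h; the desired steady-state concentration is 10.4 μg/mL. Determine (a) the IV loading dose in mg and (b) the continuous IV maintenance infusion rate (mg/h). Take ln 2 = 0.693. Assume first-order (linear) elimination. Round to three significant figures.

(a) 751 mg; (b) 34.7 mg/h

Vd = 1.9 L/kg × 38 kg = 72.20 L
LD = Vd × C = 72.20 × 10.4 = 750.9 mg
CL = 0.693 × Vd / t½ = 0.693 × 72.20 / 15 = 3.336 L/h
Infusion rate = CL × Css = 3.336 × 10.4 = 34.69 mg/h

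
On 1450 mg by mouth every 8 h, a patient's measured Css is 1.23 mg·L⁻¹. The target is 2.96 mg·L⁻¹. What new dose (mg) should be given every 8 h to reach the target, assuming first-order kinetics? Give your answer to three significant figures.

With linear kinetics, Css is proportional to dose rate (D/τ) at fixed clearance.
D₂ = D₁ × (Css,target / Css,current) = 1450 × 2.96/1.23 = 3489 mg

3490 mg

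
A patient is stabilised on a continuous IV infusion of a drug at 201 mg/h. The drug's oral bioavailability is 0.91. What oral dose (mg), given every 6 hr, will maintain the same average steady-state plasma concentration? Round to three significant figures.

1330 mg

To maintain the same Css, the systemic dosing rate must be unchanged: F·D/τ = infusion rate.
D = rate × τ / F = 201 × 6 / 0.91 = 1325 mg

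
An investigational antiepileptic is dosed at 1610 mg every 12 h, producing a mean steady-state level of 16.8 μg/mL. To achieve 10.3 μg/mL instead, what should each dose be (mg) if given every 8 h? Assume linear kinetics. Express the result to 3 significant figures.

For first-order elimination, Css ∝ F·D/(CL·τ); F and CL are unchanged, so Css ∝ D/τ.
D₂ = D₁ × (Css,target / Css,current) × (τ₂/τ₁) = 1610 × (10.3/16.8) × (8/12) = 658.1 mg

658 mg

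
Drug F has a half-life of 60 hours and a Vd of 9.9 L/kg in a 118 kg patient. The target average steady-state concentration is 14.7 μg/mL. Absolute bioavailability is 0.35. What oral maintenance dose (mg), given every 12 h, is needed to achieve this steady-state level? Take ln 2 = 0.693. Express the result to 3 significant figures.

6800 mg

Vd = 9.9 L/kg × 118 kg = 1168 L
CL = 0.693 × Vd / t½ = 0.693 × 1168 / 60 = 13.49 L/h
D = CL × Css × τ / F = 13.49 × 14.7 × 12 / 0.35 = 6799 mg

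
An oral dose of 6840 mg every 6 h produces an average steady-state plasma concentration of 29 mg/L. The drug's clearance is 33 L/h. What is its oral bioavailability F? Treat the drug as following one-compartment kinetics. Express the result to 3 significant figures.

0.839

F·D/τ = CL·Css at steady state → F = CL·Css·τ / D.
F = 33 × 29 × 6 / 6840 = 0.839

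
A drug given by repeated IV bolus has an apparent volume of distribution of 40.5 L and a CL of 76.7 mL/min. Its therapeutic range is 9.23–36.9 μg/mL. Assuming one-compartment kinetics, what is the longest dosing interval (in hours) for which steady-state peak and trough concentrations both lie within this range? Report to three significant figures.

12.2 h

CL = 76.7 mL/min × 60/1000 = 4.602 L/h
k = CL / Vd = 4.602 / 40.50 = 0.1136 h⁻¹
Between IV bolus doses, concentration decays as C = C₀·e^(−kτ), so C_peak/C_trough = e^(kτ).
τ_max = ln(C_peak/C_trough) / k = ln(36.9/9.23) / 0.1136 = 1.386 / 0.1136 = 12.20 h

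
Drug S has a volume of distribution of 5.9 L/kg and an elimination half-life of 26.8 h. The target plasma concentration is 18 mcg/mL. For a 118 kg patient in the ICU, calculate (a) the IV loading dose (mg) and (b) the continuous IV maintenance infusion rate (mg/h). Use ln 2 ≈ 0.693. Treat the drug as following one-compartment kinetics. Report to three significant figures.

Vd = 5.9 L/kg × 118 kg = 696.2 L
LD = Vd × C = 696.2 × 18 = 12530 mg
CL = 0.693 × Vd / t½ = 0.693 × 696.2 / 26.8 = 18.00 L/h
Infusion rate = CL × Css = 18.00 × 18 = 324.0 mg/h

(a) 12500 mg; (b) 324 mg/h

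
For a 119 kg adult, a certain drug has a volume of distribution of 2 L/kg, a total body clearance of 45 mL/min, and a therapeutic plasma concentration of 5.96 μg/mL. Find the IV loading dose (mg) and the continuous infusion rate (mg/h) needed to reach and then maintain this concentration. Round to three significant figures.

(a) 1420 mg; (b) 16.1 mg/h

Vd = 2 L/kg × 119 kg = 238.0 L
LD = Vd · C_target = 238.0 × 5.96 = 1418 mg
CL = 45 mL/min × 60/1000 = 2.700 L/h
Infusion rate = 2.700 L/h × 5.96 mg/L = 16.09 mg/h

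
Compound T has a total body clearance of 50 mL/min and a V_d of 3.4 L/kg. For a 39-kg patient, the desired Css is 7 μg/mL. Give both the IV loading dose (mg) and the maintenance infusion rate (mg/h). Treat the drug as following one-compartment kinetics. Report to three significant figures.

Vd(total) = 39 kg × 3.4 L/kg = 132.6 L
LD = Vd · C_target = 132.6 × 7 = 928.2 mg
CL = 50 mL/min × 60/1000 = 3.000 L/h
Maintenance: replace elimination → rate = CL × Css = 3.000 × 7 = 21.00 mg/h

(a) 928 mg; (b) 21.0 mg/h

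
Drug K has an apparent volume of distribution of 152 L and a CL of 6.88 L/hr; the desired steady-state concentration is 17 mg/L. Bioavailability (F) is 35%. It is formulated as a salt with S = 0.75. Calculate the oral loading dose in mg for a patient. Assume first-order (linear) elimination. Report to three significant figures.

LD = Vd × C / F / S = 152.0 × 17.00 / 0.35 / 0.75 = 9844 mg

9840 mg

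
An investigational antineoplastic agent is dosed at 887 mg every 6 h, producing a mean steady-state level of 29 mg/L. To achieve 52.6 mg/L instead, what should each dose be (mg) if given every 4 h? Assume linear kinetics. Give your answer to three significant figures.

1070 mg

For first-order elimination, Css ∝ F·D/(CL·τ); F and CL are unchanged, so Css ∝ D/τ.
D₂ = D₁ × (Css,target / Css,current) × (τ₂/τ₁) = 887 × (52.6/29) × (4/6) = 1073 mg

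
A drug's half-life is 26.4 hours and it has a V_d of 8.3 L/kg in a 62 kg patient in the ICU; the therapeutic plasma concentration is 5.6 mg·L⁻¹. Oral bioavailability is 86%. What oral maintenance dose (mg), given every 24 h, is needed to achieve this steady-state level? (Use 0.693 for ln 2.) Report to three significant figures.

Vd = 8.3 L/kg × 62 kg = 514.6 L
k = 0.693/26.4 = 0.02625 h⁻¹, so CL = k·Vd = 0.02625 × 514.6 = 13.51 L/h
D = CL × Css × τ / F = 13.51 × 5.6 × 24 / 0.86 = 2111 mg

2110 mg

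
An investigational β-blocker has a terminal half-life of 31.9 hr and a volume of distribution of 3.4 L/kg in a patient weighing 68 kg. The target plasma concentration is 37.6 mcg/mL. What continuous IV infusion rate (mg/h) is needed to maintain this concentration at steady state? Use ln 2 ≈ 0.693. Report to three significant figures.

Total Vd = 3.4 × 68 = 231.2 L
CL = 0.693 × Vd / t½ = 0.693 × 231.2 / 31.9 = 5.023 L/h
Infusion rate = CL × Css = 5.023 × 37.6 = 188.9 mg/h

189 mg/h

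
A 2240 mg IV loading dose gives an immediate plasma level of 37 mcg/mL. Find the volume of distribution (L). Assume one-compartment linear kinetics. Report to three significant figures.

60.5 L

Immediately after an IV bolus, C₀ = Dose / Vd, so Vd = Dose / C₀.
Vd = 2240 / 37 = 60.54 L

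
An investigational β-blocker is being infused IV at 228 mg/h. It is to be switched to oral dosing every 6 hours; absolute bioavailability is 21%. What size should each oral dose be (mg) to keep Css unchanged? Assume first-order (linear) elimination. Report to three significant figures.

To maintain the same Css, the systemic dosing rate must be unchanged: F·D/τ = infusion rate.
D = rate × τ / F = 228 × 6 / 0.21 = 6514 mg

6510 mg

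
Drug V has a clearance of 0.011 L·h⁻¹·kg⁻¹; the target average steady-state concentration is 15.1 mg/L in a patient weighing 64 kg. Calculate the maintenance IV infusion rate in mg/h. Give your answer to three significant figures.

CL = 0.011 L·h⁻¹·kg⁻¹ × 64 kg = 0.7040 L/h
At steady state, infusion rate equals elimination rate: rate in = CL × Css.
Infusion rate = CL · Css = 0.7040 L/h × 15.1 mg/L = 10.63 mg/h

10.6 mg/h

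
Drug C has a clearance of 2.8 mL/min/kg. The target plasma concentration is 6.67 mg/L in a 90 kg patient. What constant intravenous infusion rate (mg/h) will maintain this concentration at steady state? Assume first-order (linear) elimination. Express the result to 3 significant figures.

CL = 2.8 mL/min/kg × 90 kg = 252.0 mL/min = 252.0 × 60/1000 = 15.12 L/h
Infusion rate = CL · Css = 15.12 L/h × 6.67 mg/L = 100.9 mg/h

101 mg/h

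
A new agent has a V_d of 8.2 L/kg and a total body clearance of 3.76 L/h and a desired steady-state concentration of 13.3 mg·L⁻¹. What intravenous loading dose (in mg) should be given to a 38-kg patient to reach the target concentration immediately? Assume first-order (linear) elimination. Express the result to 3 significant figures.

4140 mg

Total Vd = 8.2 × 38 = 311.6 L
Loading dose depends on Vd (not clearance): it fills the distribution volume.
LD = Vd × C = 311.6 × 13.30 = 4144 mg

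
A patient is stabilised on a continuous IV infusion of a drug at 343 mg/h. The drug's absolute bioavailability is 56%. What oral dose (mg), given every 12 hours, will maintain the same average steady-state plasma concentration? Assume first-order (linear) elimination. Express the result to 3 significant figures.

To maintain the same Css, the systemic dosing rate must be unchanged: F·D/τ = infusion rate.
D = rate × τ / F = 343 × 12 / 0.56 = 7350 mg

7350 mg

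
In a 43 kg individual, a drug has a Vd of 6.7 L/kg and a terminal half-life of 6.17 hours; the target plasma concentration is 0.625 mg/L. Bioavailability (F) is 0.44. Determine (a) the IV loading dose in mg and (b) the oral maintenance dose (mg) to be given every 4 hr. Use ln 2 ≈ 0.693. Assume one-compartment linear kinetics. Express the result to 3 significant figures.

(a) 180 mg; (b) 184 mg

Vd(total) = 43 kg × 6.7 L/kg = 288.1 L
LD = Vd × C = 288.1 × 0.625 = 180.1 mg
CL = 0.693 × Vd / t½ = 0.693 × 288.1 / 6.17 = 32.36 L/h
D = CL × Css × τ / F = 32.36 × 0.625 × 4 / 0.44 = 183.9 mg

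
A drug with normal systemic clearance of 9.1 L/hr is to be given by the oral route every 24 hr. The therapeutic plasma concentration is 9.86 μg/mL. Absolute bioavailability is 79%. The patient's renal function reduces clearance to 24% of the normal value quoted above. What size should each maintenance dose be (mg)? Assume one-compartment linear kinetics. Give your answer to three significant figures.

Patient clearance = 0.24 × 9.100 = 2.184 L/h
At steady state, dose per interval replaces the amount cleared in that interval: F·D/τ = CL·Css.
D = CL × Css × τ / F = 2.184 × 9.86 × 24 / 0.79 = 654.2 mg

654 mg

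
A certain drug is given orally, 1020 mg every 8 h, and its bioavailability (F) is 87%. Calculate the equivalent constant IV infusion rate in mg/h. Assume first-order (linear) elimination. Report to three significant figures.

111 mg/h

Equivalent systemic input: infusion rate = F·D/τ.
Rate = 0.87 × 1020 / 8 = 110.9 mg/h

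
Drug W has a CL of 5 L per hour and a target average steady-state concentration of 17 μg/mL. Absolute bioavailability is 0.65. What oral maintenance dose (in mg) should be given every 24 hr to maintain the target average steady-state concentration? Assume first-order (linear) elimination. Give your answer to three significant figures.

3140 mg

At steady state, dose per interval replaces the amount cleared in that interval: F·D/τ = CL·Css.
D = CL × Css × τ / F = 5.000 × 17 × 24 / 0.65 = 3138 mg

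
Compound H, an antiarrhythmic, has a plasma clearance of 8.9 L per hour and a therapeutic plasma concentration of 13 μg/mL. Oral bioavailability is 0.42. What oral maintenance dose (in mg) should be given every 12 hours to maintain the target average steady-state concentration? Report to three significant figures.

D = CL × Css × τ / F = 8.900 × 13 × 12 / 0.42 = 3306 mg

3310 mg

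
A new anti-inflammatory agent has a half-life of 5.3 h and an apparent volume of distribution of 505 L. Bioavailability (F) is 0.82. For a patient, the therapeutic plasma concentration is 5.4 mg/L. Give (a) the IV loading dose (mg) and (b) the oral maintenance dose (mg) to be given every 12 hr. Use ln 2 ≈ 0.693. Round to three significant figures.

LD = Vd × C = 505.0 × 5.4 = 2727 mg
CL = 0.693 × Vd / t½ = 0.693 × 505.0 / 5.3 = 66.03 L/h
D = CL × Css × τ / F = 66.03 × 5.4 × 12 / 0.82 = 5218 mg

(a) 2730 mg; (b) 5220 mg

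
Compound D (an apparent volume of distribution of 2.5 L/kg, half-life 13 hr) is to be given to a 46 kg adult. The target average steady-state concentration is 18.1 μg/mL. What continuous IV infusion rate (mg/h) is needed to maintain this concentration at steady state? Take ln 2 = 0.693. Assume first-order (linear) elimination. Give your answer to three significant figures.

Total Vd = 2.5 × 46 = 115.0 L
k = 0.693/13 = 0.05331 h⁻¹, so CL = k·Vd = 0.05331 × 115.0 = 6.131 L/h
Infusion rate = CL × Css = 6.131 × 18.1 = 111.0 mg/h

111 mg/h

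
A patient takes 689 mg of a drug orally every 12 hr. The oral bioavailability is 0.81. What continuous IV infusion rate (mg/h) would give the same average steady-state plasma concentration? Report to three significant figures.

Equivalent systemic input: infusion rate = F·D/τ.
Rate = 0.81 × 689 / 12 = 46.51 mg/h

46.5 mg/h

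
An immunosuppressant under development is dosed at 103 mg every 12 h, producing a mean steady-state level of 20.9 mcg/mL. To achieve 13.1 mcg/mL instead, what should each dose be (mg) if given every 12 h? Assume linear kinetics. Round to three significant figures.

For first-order elimination, Css ∝ F·D/(CL·τ); F and CL are unchanged, so Css ∝ D/τ.
D₂ = D₁ × (Css,target / Css,current) = 103 × 13.1/20.9 = 64.56 mg

64.6 mg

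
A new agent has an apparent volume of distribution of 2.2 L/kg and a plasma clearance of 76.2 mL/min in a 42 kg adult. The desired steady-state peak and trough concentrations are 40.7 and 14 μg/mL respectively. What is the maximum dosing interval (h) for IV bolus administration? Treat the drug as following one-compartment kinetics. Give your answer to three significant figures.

21.6 h

Total Vd = 2.2 × 42 = 92.40 L
CL = 76.2 mL/min × 60/1000 = 4.572 L/h
k = CL / Vd = 4.572 / 92.40 = 0.04948 h⁻¹
Between IV bolus doses, concentration decays as C = C₀·e^(−kτ), so C_peak/C_trough = e^(kτ).
τ_max = ln(C_peak/C_trough) / k = ln(40.7/14) / 0.04948 = 1.067 / 0.04948 = 21.56 h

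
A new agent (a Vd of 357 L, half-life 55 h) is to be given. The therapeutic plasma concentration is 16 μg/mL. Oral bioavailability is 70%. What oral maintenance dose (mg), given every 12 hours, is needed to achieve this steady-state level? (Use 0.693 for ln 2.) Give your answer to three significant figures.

CL = ln 2 · Vd / t½ = 0.693 × 357.0 / 55 = 4.498 L/h
D = CL × Css × τ / F = 4.498 × 16 × 12 / 0.7 = 1234 mg

1230 mg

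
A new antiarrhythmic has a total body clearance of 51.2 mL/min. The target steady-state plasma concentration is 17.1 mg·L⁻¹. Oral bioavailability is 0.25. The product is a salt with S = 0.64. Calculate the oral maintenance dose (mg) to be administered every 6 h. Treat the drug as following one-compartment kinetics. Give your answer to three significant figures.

1970 mg

CL = 51.2 mL/min = 51.2 × 0.06 = 3.072 L/h
D = CL × Css × τ / F / S = 3.072 × 17.1 × 6 / 0.25 / 0.64 = 1970 mg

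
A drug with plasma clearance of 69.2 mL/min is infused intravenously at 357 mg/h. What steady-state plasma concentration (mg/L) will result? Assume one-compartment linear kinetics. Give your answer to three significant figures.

86.0 mg/L

Convert clearance: 69.2 mL/min × 60 min/h ÷ 1000 mL/L = 4.152 L/h
Css = rate / CL = 357 / 4.152 = 85.98 mg/L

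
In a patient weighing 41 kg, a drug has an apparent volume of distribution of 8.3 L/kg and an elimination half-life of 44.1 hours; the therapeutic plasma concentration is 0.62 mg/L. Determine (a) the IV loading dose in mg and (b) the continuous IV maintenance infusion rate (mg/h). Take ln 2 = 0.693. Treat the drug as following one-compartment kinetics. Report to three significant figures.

(a) 211 mg; (b) 3.32 mg/h

Vd = 8.3 L/kg × 41 kg = 340.3 L
LD = Vd × C = 340.3 × 0.62 = 211.0 mg
CL = 0.693 × Vd / t½ = 0.693 × 340.3 / 44.1 = 5.348 L/h
Infusion rate = CL × Css = 5.348 × 0.62 = 3.316 mg/h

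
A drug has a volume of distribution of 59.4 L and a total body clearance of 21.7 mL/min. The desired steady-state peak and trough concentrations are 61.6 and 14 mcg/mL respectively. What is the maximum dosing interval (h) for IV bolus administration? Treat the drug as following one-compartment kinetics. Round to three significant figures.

CL = 21.7 mL/min × 60/1000 = 1.302 L/h
k = CL / Vd = 1.302 / 59.40 = 0.02192 h⁻¹
Between IV bolus doses, concentration decays as C = C₀·e^(−kτ), so C_peak/C_trough = e^(kτ).
τ_max = ln(C_peak/C_trough) / k = ln(61.6/14) / 0.02192 = 1.482 / 0.02192 = 67.61 h

67.6 h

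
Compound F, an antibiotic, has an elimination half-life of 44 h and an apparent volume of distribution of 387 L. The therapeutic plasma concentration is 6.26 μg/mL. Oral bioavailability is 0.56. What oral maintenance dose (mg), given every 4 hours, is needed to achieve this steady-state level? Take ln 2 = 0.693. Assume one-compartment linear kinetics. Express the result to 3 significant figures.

CL = 0.693 × Vd / t½ = 0.693 × 387.0 / 44 = 6.095 L/h
D = CL × Css × τ / F = 6.095 × 6.26 × 4 / 0.56 = 272.5 mg

273 mg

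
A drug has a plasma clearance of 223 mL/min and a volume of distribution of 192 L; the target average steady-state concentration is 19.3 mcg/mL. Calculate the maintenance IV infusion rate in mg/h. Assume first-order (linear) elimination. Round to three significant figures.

Convert clearance: 223 mL/min × 60 min/h ÷ 1000 mL/L = 13.38 L/h
Vd does not affect the maintenance rate; only clearance governs steady-state input.
Infusion rate = CL · Css = 13.38 L/h × 19.3 mg/L = 258.2 mg/h

258 mg/h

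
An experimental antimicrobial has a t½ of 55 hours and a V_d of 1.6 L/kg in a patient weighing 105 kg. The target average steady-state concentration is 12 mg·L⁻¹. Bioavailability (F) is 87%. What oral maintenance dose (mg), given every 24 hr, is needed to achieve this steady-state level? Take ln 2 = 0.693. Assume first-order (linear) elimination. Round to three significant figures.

701 mg

Vd = 1.6 L/kg × 105 kg = 168.0 L
CL = 0.693 × Vd / t½ = 0.693 × 168.0 / 55 = 2.117 L/h
D = CL × Css × τ / F = 2.117 × 12 × 24 / 0.87 = 700.8 mg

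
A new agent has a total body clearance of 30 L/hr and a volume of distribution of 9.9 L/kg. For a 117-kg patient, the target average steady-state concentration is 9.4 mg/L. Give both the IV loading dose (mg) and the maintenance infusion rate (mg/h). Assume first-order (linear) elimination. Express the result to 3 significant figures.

Total Vd = 9.9 × 117 = 1158 L
Loading dose = Vd × C = 1158 × 9.4 = 10890 mg
Infusion rate = 30.00 L/h × 9.4 mg/L = 282.0 mg/h

(a) 10900 mg; (b) 282 mg/h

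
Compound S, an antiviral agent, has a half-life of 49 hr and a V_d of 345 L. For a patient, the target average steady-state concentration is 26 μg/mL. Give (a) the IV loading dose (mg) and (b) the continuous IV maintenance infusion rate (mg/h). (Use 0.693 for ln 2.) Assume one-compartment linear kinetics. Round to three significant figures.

LD = Vd × C = 345.0 × 26 = 8970 mg
CL = 0.693 × Vd / t½ = 0.693 × 345.0 / 49 = 4.879 L/h
Infusion rate = CL × Css = 4.879 × 26 = 126.9 mg/h

(a) 8970 mg; (b) 127 mg/h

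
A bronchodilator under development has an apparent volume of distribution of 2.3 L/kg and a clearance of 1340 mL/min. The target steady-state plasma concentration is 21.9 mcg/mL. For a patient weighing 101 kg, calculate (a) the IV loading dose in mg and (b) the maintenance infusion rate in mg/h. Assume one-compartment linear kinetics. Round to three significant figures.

(a) 5090 mg; (b) 1760 mg/h

Total Vd = 2.3 × 101 = 232.3 L
Loading dose = Vd × C = 232.3 × 21.9 = 5087 mg
CL = 1340 mL/min × 60/1000 = 80.40 L/h
Maintenance infusion rate = CL × Css = 80.40 × 21.9 = 1761 mg/h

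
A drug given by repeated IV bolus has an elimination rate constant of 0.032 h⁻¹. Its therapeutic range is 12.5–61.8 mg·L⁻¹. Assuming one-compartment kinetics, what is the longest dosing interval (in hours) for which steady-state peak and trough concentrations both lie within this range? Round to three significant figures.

49.9 h

Between IV bolus doses, concentration decays as C = C₀·e^(−kτ), so C_peak/C_trough = e^(kτ).
τ_max = ln(C_peak/C_trough) / k = ln(61.8/12.5) / 0.03200 = 1.598 / 0.03200 = 49.94 h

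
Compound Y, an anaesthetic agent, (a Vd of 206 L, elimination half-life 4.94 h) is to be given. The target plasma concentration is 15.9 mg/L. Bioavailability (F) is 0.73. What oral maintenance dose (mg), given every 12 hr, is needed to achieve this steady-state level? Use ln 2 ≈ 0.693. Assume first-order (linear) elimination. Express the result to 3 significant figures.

CL = ln 2 · Vd / t½ = 0.693 × 206.0 / 4.94 = 28.90 L/h
D = CL × Css × τ / F = 28.90 × 15.9 × 12 / 0.73 = 7554 mg

7550 mg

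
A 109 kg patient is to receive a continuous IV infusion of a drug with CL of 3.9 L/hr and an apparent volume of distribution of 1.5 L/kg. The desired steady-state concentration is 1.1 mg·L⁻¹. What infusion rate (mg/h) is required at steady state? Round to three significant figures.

4.29 mg/h

Infusion rate = CL · Css = 3.900 L/h × 1.1 mg/L = 4.290 mg/h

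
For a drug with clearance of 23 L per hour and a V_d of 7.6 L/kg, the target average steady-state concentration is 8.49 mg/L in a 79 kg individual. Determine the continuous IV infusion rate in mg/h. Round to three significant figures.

Infusion rate = CL · Css = 23.00 L/h × 8.49 mg/L = 195.3 mg/h

195 mg/h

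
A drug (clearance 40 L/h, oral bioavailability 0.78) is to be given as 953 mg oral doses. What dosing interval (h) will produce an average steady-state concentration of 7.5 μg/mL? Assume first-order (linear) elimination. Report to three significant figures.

F·D/τ = CL·Css → τ = F·D / (CL·Css).
τ = 0.78 × 953 / (40 × 7.5) = 2.478 h

2.48 h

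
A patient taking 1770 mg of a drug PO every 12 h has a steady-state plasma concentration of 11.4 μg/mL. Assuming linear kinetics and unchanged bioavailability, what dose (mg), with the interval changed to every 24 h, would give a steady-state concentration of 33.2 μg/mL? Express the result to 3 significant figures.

With linear kinetics, Css is proportional to dose rate (D/τ) at fixed clearance.
D₂ = D₁ × (Css,target / Css,current) × (τ₂/τ₁) = 1770 × (33.2/11.4) × (24/12) = 10310 mg

10300 mg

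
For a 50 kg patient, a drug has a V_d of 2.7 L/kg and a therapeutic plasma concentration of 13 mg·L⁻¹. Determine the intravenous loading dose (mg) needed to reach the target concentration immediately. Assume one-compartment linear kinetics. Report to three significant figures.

1760 mg

Total Vd = 2.7 × 50 = 135.0 L
The loading dose fills Vd to the target concentration.
LD = Vd × C = 135.0 × 13.00 = 1755 mg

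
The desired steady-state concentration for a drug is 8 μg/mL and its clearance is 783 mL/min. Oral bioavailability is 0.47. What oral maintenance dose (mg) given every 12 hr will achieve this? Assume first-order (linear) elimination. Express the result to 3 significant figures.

CL = 783 mL/min = 783 × 0.06 = 46.98 L/h
D = CL × Css × τ / F = 46.98 × 8 × 12 / 0.47 = 9596 mg

9600 mg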